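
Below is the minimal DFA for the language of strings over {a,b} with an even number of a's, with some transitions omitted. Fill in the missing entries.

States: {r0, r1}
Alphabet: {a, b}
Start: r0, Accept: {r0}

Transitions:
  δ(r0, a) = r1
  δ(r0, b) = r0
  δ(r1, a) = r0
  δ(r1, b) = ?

From the language and accept set, identify what each state tracks — r0: even number of a's so far; r1: odd number of a's so far.
Each missing δ(q, a) is the state matching the new tracked value after reading a.
δ(r1, b) = r1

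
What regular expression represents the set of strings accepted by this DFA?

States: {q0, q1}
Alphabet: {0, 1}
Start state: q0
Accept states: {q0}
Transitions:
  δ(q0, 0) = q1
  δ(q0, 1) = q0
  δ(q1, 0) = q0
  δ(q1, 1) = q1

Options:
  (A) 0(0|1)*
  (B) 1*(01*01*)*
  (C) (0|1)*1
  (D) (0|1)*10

Check each option against the DFA on short strings; one disagreement eliminates an option:
  (A) 0(0|1)*: on ε the DFA stays in q0 and accepts (q0 ∈ Accept), but the regex does not match it → eliminate
  (B) 1*(01*01*)*: agrees with the DFA on every string of length ≤ 6
  (C) (0|1)*1: on ε the DFA stays in q0 and accepts (q0 ∈ Accept), but the regex does not match it → eliminate
  (D) (0|1)*10: on ε the DFA stays in q0 and accepts (q0 ∈ Accept), but the regex does not match it → eliminate
Only (B) is consistent with the DFA.
(B) 1*(01*01*)*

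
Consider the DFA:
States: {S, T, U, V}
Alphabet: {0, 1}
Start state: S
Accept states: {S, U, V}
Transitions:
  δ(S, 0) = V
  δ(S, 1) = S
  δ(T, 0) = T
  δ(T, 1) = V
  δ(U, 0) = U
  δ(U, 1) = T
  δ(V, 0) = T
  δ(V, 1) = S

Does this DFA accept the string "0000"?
Processing string "0000":
  S --0--> V
  V --0--> T
  T --0--> T
  T --0--> T
Final state: T
Accept states: {S, U, V}
No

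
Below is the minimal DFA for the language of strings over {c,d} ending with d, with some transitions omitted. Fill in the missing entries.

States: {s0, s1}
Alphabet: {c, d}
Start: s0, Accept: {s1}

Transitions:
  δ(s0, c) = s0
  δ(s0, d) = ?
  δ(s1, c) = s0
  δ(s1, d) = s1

From the language and accept set, identify what each state tracks — s0: last symbol not d; s1: last symbol is d.
Each missing δ(q, a) is the state matching the new tracked value after reading a.
δ(s0, d) = s1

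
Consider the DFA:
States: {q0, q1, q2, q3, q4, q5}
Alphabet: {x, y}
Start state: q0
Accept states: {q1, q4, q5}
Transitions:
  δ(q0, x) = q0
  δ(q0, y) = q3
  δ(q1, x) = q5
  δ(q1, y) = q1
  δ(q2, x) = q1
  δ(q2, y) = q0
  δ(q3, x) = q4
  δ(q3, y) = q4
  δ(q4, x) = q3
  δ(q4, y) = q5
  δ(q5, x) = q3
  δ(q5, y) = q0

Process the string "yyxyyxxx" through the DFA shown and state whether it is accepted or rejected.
Processing string "yyxyyxxx":
  q0 --y--> q3
  q3 --y--> q4
  q4 --x--> q3
  q3 --y--> q4
  q4 --y--> q5
  q5 --x--> q3
  q3 --x--> q4
  q4 --x--> q3
Final state: q3
Accept states: {q1, q4, q5}
No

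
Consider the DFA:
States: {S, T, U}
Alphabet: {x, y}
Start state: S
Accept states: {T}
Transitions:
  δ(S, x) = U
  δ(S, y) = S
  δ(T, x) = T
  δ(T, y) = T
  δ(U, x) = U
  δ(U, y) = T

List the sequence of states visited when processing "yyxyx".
read 'y': S → S
  read 'y': S → S
  read 'x': S → U
  read 'y': U → T
  read 'x': T → T
S -> S -> S -> U -> T -> T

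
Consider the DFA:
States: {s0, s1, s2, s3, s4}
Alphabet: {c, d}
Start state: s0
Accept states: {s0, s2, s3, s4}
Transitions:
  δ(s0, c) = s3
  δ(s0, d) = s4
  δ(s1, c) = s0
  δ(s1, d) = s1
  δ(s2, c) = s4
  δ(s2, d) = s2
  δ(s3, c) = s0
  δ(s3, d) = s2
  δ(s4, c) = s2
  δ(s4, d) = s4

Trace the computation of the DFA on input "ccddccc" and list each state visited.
read 'c': s0 → s3
  read 'c': s3 → s0
  read 'd': s0 → s4
  read 'd': s4 → s4
  read 'c': s4 → s2
  read 'c': s2 → s4
  read 'c': s4 → s2
s0 -> s3 -> s0 -> s4 -> s4 -> s2 -> s4 -> s2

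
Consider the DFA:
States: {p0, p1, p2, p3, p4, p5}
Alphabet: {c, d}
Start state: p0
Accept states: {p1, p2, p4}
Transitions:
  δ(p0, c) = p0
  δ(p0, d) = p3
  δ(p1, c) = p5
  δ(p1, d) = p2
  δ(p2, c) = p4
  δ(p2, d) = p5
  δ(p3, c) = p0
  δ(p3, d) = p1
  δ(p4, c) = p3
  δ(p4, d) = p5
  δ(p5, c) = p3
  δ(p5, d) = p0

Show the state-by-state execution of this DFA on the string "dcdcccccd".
read 'd': p0 → p3
  read 'c': p3 → p0
  read 'd': p0 → p3
  read 'c': p3 → p0
  read 'c': p0 → p0
  read 'c': p0 → p0
  read 'c': p0 → p0
  read 'c': p0 → p0
  read 'd': p0 → p3
p0 -> p3 -> p0 -> p3 -> p0 -> p0 -> p0 -> p0 -> p0 -> p3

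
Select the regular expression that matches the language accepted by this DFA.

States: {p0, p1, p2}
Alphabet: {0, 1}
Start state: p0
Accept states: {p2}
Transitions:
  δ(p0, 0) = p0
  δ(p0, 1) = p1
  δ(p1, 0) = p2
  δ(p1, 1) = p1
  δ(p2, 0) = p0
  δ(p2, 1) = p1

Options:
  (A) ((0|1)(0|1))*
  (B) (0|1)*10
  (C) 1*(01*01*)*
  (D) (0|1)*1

Check each option against the DFA on short strings; one disagreement eliminates an option:
  (A) ((0|1)(0|1))*: on ε the DFA stays in p0 and rejects (p0 ∉ Accept), but the regex matches it → eliminate
  (B) (0|1)*10: agrees with the DFA on every string of length ≤ 6
  (C) 1*(01*01*)*: on ε the DFA stays in p0 and rejects (p0 ∉ Accept), but the regex matches it → eliminate
  (D) (0|1)*1: on '1' the DFA goes p0 → p1 and rejects (p1 ∉ Accept), but the regex matches it → eliminate
Only (B) is consistent with the DFA.
(B) (0|1)*10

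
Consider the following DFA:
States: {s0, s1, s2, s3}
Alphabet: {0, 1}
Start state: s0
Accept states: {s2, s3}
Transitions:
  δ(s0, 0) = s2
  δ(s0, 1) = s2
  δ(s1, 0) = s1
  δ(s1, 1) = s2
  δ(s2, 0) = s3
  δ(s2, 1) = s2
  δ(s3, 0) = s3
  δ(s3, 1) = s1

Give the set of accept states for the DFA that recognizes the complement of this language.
Complement accept states = All states \ Original accept states
= {s0, s1, s2, s3} \ {s2, s3}
{s0, s1}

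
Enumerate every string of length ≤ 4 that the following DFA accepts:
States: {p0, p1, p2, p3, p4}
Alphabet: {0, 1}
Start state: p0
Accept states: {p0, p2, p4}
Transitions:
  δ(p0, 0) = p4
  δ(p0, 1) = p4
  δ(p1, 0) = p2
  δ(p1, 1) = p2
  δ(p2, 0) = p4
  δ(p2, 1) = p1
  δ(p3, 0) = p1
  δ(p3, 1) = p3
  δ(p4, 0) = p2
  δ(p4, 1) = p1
ε, 0, 1, 00, 10, 000, 010, 011, 100, 110, 111, 0000, 0010, 0011, 0100, 0110, 1000, 1010, 1011, 1100, 1110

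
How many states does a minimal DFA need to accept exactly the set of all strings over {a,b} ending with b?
By Myhill–Nerode, count the distinguishable equivalence classes: two classes — last symbol is b vs. not.
2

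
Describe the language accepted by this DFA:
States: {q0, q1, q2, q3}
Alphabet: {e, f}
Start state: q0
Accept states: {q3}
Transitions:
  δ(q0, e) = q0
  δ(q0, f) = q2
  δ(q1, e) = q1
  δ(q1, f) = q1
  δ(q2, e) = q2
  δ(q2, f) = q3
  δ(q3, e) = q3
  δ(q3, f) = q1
Testing a few strings:
  'f' → reject
  'fef' → accept
  'fe' → reject
  'ffe' → accept
State roles: q0=zero f's; q1=≥ three f's (dead); q2=one f; q3=two f's
All strings over {e,f} containing exactly two f's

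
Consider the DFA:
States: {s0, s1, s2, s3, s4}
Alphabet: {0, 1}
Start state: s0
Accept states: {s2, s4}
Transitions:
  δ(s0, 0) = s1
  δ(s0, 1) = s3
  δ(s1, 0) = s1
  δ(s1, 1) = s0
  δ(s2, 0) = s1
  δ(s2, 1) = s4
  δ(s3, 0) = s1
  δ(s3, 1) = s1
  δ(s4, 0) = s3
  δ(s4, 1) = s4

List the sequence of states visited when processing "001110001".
read '0': s0 → s1
  read '0': s1 → s1
  read '1': s1 → s0
  read '1': s0 → s3
  read '1': s3 → s1
  read '0': s1 → s1
  read '0': s1 → s1
  read '0': s1 → s1
  read '1': s1 → s0
s0 -> s1 -> s1 -> s0 -> s3 -> s1 -> s1 -> s1 -> s1 -> s0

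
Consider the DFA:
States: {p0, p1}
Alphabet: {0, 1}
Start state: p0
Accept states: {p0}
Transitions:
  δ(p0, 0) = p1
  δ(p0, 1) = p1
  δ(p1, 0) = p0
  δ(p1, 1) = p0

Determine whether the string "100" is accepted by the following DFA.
Processing string "100":
  p0 --1--> p1
  p1 --0--> p0
  p0 --0--> p1
Final state: p1
Accept states: {p0}
No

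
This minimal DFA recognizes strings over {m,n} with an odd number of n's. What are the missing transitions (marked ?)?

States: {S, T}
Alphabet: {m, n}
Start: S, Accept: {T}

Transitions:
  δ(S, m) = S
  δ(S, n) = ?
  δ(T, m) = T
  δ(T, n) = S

From the language and accept set, identify what each state tracks — S: even number of n's so far; T: odd number of n's so far.
Each missing δ(q, a) is the state matching the new tracked value after reading a.
δ(S, n) = T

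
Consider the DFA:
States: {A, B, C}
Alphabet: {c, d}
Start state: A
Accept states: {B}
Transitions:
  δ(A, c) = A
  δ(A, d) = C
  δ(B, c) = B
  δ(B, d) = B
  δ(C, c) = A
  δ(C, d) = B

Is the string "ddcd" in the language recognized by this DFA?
Processing string "ddcd":
  A --d--> C
  C --d--> B
  B --c--> B
  B --d--> B
Final state: B
Accept states: {B}
Yes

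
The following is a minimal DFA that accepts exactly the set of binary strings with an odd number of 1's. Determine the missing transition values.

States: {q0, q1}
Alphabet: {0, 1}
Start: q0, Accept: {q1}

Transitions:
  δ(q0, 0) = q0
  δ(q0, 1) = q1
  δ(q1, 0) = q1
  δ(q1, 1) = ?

From the language and accept set, identify what each state tracks — q0: even number of 1's so far; q1: odd number of 1's so far.
Each missing δ(q, a) is the state matching the new tracked value after reading a.
δ(q1, 1) = q0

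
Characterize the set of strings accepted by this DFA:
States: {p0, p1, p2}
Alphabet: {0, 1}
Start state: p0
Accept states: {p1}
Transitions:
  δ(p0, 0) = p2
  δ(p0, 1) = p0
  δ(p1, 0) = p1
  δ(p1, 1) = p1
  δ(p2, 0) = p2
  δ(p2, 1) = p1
Testing a few strings:
  '0' → reject
  '101' → accept
  '01' → accept
  '00' → reject
State roles: p0=no 0 seen yet; p1=substring 01 seen; p2=seen a 0, waiting for 1
All binary strings containing the substring 01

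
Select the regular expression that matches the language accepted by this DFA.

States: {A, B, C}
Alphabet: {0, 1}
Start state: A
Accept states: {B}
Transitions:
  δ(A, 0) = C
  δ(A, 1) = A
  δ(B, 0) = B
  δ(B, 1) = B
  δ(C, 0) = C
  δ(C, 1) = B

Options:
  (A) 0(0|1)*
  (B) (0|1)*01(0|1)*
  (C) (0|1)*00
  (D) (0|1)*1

Check each option against the DFA on short strings; one disagreement eliminates an option:
  (A) 0(0|1)*: on '0' the DFA goes A → C and rejects (C ∉ Accept), but the regex matches it → eliminate
  (B) (0|1)*01(0|1)*: agrees with the DFA on every string of length ≤ 6
  (C) (0|1)*00: on '00' the DFA goes A → C → C and rejects (C ∉ Accept), but the regex matches it → eliminate
  (D) (0|1)*1: on '1' the DFA goes A → A and rejects (A ∉ Accept), but the regex matches it → eliminate
Only (B) is consistent with the DFA.
(B) (0|1)*01(0|1)*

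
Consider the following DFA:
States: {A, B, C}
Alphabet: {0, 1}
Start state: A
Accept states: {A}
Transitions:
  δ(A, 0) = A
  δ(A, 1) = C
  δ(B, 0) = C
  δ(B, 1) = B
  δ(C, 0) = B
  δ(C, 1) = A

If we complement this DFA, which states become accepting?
Complement accept states = All states \ Original accept states
= {A, B, C} \ {A}
{B, C}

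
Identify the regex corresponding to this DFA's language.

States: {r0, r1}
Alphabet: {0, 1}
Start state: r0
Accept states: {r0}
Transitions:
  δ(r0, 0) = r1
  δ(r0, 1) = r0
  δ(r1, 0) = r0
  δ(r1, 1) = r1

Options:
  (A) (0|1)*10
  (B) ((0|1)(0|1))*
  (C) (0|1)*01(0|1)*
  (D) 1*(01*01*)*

Check each option against the DFA on short strings; one disagreement eliminates an option:
  (A) (0|1)*10: on ε the DFA stays in r0 and accepts (r0 ∈ Accept), but the regex does not match it → eliminate
  (B) ((0|1)(0|1))*: on '1' the DFA goes r0 → r0 and accepts (r0 ∈ Accept), but the regex does not match it → eliminate
  (C) (0|1)*01(0|1)*: on ε the DFA stays in r0 and accepts (r0 ∈ Accept), but the regex does not match it → eliminate
  (D) 1*(01*01*)*: agrees with the DFA on every string of length ≤ 6
Only (D) is consistent with the DFA.
(D) 1*(01*01*)*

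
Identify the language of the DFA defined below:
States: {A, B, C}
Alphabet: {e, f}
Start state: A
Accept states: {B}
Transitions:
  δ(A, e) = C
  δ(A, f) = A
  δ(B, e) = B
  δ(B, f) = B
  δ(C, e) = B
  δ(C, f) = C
Testing a few strings:
  'fe' → reject
  'e' → reject
  'efe' → accept
  'efff' → reject
State roles: A=zero e's seen; B=≥ two e's seen; C=one e seen
All strings over {e,f} containing at least two e's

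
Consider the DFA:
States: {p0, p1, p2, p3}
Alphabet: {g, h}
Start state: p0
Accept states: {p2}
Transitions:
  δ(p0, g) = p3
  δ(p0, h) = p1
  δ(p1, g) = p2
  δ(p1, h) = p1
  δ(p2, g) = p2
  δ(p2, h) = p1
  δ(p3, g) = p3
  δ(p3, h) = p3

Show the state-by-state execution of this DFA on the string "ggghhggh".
read 'g': p0 → p3
  read 'g': p3 → p3
  read 'g': p3 → p3
  read 'h': p3 → p3
  read 'h': p3 → p3
  read 'g': p3 → p3
  read 'g': p3 → p3
  read 'h': p3 → p3
p0 -> p3 -> p3 -> p3 -> p3 -> p3 -> p3 -> p3 -> p3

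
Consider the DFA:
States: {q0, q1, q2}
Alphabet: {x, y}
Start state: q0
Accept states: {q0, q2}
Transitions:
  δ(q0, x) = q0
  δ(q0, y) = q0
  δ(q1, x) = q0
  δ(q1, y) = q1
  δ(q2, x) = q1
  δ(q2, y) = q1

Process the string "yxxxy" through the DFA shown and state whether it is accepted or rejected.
Processing string "yxxxy":
  q0 --y--> q0
  q0 --x--> q0
  q0 --x--> q0
  q0 --x--> q0
  q0 --y--> q0
Final state: q0
Accept states: {q0, q2}
Yes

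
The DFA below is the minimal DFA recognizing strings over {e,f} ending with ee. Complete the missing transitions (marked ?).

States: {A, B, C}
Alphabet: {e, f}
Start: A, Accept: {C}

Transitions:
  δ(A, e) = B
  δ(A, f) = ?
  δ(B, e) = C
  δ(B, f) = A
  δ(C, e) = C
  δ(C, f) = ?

From the language and accept set, identify what each state tracks — A: last symbol not e; B: one trailing e; C: two trailing e's.
Each missing δ(q, a) is the state matching the new tracked value after reading a.
δ(A, f) = A; δ(C, f) = A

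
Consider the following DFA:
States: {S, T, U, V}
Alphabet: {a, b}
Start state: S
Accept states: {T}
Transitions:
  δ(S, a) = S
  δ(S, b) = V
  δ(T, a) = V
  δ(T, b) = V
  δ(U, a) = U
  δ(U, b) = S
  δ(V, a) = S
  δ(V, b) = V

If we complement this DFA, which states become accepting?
Complement accept states = All states \ Original accept states
= {S, T, U, V} \ {T}
{S, U, V}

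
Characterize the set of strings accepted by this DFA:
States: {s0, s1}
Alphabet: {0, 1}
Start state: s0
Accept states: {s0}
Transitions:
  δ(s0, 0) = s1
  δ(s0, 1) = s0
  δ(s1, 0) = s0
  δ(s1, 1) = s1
Testing a few strings:
  '1' → accept
  '10' → reject
  '101' → reject
  '001' → accept
State roles: s0=even number of 0's so far; s1=odd number of 0's so far
All binary strings with an even number of 0's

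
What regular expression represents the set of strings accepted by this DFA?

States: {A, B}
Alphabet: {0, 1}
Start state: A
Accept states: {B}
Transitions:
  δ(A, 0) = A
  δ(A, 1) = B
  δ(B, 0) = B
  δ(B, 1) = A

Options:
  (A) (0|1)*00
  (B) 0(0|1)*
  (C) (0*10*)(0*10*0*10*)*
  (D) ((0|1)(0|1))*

Check each option against the DFA on short strings; one disagreement eliminates an option:
  (A) (0|1)*00: on '1' the DFA goes A → B and accepts (B ∈ Accept), but the regex does not match it → eliminate
  (B) 0(0|1)*: on '0' the DFA goes A → A and rejects (A ∉ Accept), but the regex matches it → eliminate
  (C) (0*10*)(0*10*0*10*)*: agrees with the DFA on every string of length ≤ 6
  (D) ((0|1)(0|1))*: on ε the DFA stays in A and rejects (A ∉ Accept), but the regex matches it → eliminate
Only (C) is consistent with the DFA.
(C) (0*10*)(0*10*0*10*)*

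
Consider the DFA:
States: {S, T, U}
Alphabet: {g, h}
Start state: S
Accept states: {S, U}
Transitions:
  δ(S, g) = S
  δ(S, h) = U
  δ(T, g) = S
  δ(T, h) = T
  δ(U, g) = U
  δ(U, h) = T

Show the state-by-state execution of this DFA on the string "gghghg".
read 'g': S → S
  read 'g': S → S
  read 'h': S → U
  read 'g': U → U
  read 'h': U → T
  read 'g': T → S
S -> S -> S -> U -> U -> T -> S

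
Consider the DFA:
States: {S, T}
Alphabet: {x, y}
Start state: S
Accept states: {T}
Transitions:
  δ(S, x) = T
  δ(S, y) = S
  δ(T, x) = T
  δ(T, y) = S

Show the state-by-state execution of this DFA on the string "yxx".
read 'y': S → S
  read 'x': S → T
  read 'x': T → T
S -> S -> T -> T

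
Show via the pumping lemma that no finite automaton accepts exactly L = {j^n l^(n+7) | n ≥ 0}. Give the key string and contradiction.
Assume L is regular with pumping length p. Idea: pumping the j-block breaks the fixed offset of 7.
Choose s = j^p l^(p+7) ∈ L. By the pumping lemma, s = xyz with |xy| ≤ p, |y| > 0, so y = j^k with k ≥ 1. Then xy²z = j^(p+k) l^(p+7). For this to be in L we would need p+7 = (p+k)+7, i.e. k = 0, contradicting k ≥ 1. So xy²z ∉ L.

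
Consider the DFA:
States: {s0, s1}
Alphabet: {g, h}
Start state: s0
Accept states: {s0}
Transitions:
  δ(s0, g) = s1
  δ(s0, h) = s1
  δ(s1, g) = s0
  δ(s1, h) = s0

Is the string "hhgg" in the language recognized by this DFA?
Processing string "hhgg":
  s0 --h--> s1
  s1 --h--> s0
  s0 --g--> s1
  s1 --g--> s0
Final state: s0
Accept states: {s0}
Yes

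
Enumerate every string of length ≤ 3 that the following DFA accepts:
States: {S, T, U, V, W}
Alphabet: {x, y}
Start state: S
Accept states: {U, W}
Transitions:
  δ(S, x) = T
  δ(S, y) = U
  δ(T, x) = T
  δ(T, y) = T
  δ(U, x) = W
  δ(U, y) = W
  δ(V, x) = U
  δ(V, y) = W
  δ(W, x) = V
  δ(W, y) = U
y, yx, yy, yxy, yyy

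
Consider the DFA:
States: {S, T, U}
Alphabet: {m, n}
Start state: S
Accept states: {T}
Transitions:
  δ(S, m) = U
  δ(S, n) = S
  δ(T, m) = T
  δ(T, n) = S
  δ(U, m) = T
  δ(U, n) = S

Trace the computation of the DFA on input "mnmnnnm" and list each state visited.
read 'm': S → U
  read 'n': U → S
  read 'm': S → U
  read 'n': U → S
  read 'n': S → S
  read 'n': S → S
  read 'm': S → U
S -> U -> S -> U -> S -> S -> S -> U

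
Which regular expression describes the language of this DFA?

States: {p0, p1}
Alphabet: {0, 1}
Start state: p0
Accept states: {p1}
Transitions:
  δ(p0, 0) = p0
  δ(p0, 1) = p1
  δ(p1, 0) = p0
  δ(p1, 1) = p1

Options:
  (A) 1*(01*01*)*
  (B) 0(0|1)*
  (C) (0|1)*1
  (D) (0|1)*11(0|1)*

Check each option against the DFA on short strings; one disagreement eliminates an option:
  (A) 1*(01*01*)*: on ε the DFA stays in p0 and rejects (p0 ∉ Accept), but the regex matches it → eliminate
  (B) 0(0|1)*: on '0' the DFA goes p0 → p0 and rejects (p0 ∉ Accept), but the regex matches it → eliminate
  (C) (0|1)*1: agrees with the DFA on every string of length ≤ 6
  (D) (0|1)*11(0|1)*: on '1' the DFA goes p0 → p1 and accepts (p1 ∈ Accept), but the regex does not match it → eliminate
Only (C) is consistent with the DFA.
(C) (0|1)*1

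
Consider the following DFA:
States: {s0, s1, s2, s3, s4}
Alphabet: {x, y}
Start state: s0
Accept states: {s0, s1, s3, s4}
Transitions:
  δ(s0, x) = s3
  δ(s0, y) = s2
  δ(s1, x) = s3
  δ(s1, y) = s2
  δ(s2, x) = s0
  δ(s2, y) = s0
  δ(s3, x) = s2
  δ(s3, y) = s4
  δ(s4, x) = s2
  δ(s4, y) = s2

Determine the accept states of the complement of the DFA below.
Complement accept states = All states \ Original accept states
= {s0, s1, s2, s3, s4} \ {s0, s1, s3, s4}
{s2}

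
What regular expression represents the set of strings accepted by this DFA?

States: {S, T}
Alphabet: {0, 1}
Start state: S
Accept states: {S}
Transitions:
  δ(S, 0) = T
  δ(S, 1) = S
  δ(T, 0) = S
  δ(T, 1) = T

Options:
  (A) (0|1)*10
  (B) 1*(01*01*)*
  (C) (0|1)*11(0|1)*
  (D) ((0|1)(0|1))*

Check each option against the DFA on short strings; one disagreement eliminates an option:
  (A) (0|1)*10: on ε the DFA stays in S and accepts (S ∈ Accept), but the regex does not match it → eliminate
  (B) 1*(01*01*)*: agrees with the DFA on every string of length ≤ 6
  (C) (0|1)*11(0|1)*: on ε the DFA stays in S and accepts (S ∈ Accept), but the regex does not match it → eliminate
  (D) ((0|1)(0|1))*: on '1' the DFA goes S → S and accepts (S ∈ Accept), but the regex does not match it → eliminate
Only (B) is consistent with the DFA.
(B) 1*(01*01*)*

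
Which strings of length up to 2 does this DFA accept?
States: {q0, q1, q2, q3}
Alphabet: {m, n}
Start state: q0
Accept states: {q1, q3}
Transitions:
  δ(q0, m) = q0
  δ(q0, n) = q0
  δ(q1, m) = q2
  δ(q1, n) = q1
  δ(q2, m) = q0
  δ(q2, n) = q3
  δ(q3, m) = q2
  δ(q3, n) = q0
None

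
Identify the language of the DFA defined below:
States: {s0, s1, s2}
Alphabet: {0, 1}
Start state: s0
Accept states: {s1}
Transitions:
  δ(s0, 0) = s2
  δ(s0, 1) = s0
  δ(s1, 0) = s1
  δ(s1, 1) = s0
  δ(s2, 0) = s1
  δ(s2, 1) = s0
Testing a few strings:
  '10' → reject
  '01' → reject
  '0001' → reject
  '0' → reject
State roles: s0=last symbol not 0; s1=two trailing 0's; s2=one trailing 0
All binary strings ending with 00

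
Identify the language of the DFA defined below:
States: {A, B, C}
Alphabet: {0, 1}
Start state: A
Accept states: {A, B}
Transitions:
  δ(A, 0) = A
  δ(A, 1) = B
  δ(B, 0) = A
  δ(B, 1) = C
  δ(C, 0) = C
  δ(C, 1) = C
Testing a few strings:
  '100' → accept
  '1' → accept
  '1110' → reject
  '01' → accept
State roles: A=last symbol not 1 (ok); B=last symbol 1 (ok); C=saw 11 (dead)
All binary strings with no two consecutive 1's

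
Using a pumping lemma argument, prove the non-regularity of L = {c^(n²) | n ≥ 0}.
Assume L is regular with pumping length p. Idea: pumping adds a fixed amount, but gaps between consecutive squares grow.
Choose s = c^(p²) (length p² ≥ p). By the pumping lemma, s = xyz with |xy| ≤ p, |y| > 0, so |y| = k with 1 ≤ k ≤ p. Then |xy²z| = p²+k. Since p² < p²+k ≤ p²+p < (p+1)², the length p²+k lies strictly between consecutive squares, so it is not a perfect square and xy²z ∉ L.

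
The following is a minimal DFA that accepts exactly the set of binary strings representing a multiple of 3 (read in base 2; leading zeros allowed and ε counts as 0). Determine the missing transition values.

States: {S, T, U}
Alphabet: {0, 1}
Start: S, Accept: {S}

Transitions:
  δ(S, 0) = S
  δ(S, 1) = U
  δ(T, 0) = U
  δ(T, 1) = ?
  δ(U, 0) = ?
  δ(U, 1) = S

From the language and accept set, identify what each state tracks — S: value ≡ 0 (mod 3); T: value ≡ 2 (mod 3); U: value ≡ 1 (mod 3).
Each missing δ(q, a) is the state matching the new tracked value after reading a.
δ(T, 1) = T; δ(U, 0) = T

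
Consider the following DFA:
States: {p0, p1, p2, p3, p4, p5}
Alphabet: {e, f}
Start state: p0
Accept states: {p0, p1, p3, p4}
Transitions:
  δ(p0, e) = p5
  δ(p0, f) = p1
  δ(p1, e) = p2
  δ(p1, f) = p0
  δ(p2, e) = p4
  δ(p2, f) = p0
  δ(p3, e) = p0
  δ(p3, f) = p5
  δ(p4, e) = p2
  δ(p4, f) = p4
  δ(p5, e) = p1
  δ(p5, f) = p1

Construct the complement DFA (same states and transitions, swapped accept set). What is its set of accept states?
Complement accept states = All states \ Original accept states
= {p0, p1, p2, p3, p4, p5} \ {p0, p1, p3, p4}
{p2, p5}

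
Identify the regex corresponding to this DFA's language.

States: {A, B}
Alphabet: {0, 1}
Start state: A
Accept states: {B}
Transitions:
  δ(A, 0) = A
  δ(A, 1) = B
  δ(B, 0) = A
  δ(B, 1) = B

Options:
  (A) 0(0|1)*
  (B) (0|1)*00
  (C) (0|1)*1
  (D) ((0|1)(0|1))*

Check each option against the DFA on short strings; one disagreement eliminates an option:
  (A) 0(0|1)*: on '0' the DFA goes A → A and rejects (A ∉ Accept), but the regex matches it → eliminate
  (B) (0|1)*00: on '1' the DFA goes A → B and accepts (B ∈ Accept), but the regex does not match it → eliminate
  (C) (0|1)*1: agrees with the DFA on every string of length ≤ 6
  (D) ((0|1)(0|1))*: on ε the DFA stays in A and rejects (A ∉ Accept), but the regex matches it → eliminate
Only (C) is consistent with the DFA.
(C) (0|1)*1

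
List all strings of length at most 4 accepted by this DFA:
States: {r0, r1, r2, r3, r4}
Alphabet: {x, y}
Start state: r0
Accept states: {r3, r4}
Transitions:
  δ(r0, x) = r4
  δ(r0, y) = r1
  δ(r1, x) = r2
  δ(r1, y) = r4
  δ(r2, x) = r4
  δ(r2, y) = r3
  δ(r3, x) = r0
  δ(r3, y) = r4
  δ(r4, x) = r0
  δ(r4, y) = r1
x, yy, xxx, xyy, yxx, yxy, xxyy, xyxx, xyxy, yxyy, yyxx, yyyy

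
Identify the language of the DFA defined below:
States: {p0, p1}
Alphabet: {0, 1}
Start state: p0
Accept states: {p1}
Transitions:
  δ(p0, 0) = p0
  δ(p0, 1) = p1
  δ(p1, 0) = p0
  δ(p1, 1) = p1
Testing a few strings:
  '0' → reject
  '00' → reject
  '11' → accept
  '110' → reject
State roles: p0=last symbol not 1; p1=last symbol is 1
All binary strings ending with 1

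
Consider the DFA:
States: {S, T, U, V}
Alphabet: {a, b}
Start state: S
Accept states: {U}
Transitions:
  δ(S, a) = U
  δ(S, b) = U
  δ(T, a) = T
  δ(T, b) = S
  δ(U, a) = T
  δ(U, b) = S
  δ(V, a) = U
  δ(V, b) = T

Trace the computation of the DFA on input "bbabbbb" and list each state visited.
read 'b': S → U
  read 'b': U → S
  read 'a': S → U
  read 'b': U → S
  read 'b': S → U
  read 'b': U → S
  read 'b': S → U
S -> U -> S -> U -> S -> U -> S -> U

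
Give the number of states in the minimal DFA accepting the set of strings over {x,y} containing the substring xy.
By Myhill–Nerode, count the distinguishable equivalence classes: 3 classes — one per longest suffix of the input that is a prefix of 'xy' (lengths 0 through 1), plus an absorbing 'already seen xy' class.
3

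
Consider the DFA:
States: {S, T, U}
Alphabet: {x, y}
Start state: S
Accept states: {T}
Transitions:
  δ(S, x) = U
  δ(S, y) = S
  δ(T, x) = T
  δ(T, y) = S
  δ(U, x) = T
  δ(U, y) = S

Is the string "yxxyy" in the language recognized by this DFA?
Processing string "yxxyy":
  S --y--> S
  S --x--> U
  U --x--> T
  T --y--> S
  S --y--> S
Final state: S
Accept states: {T}
No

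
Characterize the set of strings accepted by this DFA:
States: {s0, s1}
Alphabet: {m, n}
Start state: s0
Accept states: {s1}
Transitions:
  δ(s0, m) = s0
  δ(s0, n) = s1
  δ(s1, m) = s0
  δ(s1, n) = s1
Testing a few strings:
  'nnm' → reject
  'nm' → reject
  'mmn' → accept
  'mnm' → reject
State roles: s0=last symbol not n; s1=last symbol is n
All strings over {m,n} ending with n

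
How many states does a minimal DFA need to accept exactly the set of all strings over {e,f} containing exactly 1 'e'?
By Myhill–Nerode, count the distinguishable equivalence classes: 3 classes — having seen 0, 1, or >1 copies of 'e'; the count-1 class is the only accepting one and >1 is dead.
3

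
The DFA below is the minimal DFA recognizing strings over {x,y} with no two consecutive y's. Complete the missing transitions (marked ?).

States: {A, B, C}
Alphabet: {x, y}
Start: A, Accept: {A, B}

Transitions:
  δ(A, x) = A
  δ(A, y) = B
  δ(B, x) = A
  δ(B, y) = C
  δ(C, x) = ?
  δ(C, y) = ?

From the language and accept set, identify what each state tracks — A: last symbol not y (ok); B: last symbol y (ok); C: saw yy (dead).
Each missing δ(q, a) is the state matching the new tracked value after reading a.
δ(C, x) = C; δ(C, y) = C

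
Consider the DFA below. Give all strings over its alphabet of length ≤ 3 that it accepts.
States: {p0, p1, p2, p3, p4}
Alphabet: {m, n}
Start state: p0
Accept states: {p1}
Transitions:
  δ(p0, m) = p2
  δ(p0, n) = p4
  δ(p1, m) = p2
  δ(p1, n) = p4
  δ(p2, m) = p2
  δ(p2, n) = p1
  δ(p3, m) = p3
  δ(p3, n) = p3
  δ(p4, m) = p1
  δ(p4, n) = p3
mn, nm, mmn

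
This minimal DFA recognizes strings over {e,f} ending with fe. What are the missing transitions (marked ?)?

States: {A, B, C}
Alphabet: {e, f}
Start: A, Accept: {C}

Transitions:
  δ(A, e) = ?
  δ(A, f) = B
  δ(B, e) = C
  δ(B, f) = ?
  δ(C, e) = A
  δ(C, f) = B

From the language and accept set, identify what each state tracks — A: no suffix match; B: one trailing f; C: suffix is fe.
Each missing δ(q, a) is the state matching the new tracked value after reading a.
δ(A, e) = A; δ(B, f) = B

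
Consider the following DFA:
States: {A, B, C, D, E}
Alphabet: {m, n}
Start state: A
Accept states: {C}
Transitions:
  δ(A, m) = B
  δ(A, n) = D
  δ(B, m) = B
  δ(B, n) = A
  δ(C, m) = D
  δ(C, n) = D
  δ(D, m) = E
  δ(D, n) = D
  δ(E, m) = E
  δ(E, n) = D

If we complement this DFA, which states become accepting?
Complement accept states = All states \ Original accept states
= {A, B, C, D, E} \ {C}
{A, B, D, E}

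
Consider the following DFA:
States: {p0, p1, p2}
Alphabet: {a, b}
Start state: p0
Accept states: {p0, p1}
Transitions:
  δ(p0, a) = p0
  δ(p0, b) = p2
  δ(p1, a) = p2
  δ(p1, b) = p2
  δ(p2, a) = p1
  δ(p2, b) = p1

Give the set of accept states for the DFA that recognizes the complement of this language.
Complement accept states = All states \ Original accept states
= {p0, p1, p2} \ {p0, p1}
{p2}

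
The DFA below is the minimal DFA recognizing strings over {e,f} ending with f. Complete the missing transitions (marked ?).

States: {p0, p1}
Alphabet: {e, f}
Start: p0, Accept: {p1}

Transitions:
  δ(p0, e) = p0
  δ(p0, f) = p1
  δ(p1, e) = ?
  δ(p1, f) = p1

From the language and accept set, identify what each state tracks — p0: last symbol not f; p1: last symbol is f.
Each missing δ(q, a) is the state matching the new tracked value after reading a.
δ(p1, e) = p0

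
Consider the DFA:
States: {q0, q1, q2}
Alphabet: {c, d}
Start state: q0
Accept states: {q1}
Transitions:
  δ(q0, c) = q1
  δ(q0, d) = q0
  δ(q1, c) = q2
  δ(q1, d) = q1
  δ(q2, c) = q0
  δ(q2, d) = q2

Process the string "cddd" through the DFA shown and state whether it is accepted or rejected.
Processing string "cddd":
  q0 --c--> q1
  q1 --d--> q1
  q1 --d--> q1
  q1 --d--> q1
Final state: q1
Accept states: {q1}
Yes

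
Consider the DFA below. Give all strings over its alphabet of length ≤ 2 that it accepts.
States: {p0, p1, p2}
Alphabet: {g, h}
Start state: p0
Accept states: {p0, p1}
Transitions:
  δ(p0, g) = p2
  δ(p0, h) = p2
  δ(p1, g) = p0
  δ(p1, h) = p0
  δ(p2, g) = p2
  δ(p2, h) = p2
ε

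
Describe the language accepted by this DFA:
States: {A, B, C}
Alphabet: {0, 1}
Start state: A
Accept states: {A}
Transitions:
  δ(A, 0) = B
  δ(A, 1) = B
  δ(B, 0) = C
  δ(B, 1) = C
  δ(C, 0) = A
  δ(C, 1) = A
Testing a few strings:
  '100' → accept
  '110' → accept
  '0' → reject
  '0000' → reject
State roles: A=length ≡ 0 (mod 3); B=length ≡ 1 (mod 3); C=length ≡ 2 (mod 3)
All binary strings whose length is a multiple of 3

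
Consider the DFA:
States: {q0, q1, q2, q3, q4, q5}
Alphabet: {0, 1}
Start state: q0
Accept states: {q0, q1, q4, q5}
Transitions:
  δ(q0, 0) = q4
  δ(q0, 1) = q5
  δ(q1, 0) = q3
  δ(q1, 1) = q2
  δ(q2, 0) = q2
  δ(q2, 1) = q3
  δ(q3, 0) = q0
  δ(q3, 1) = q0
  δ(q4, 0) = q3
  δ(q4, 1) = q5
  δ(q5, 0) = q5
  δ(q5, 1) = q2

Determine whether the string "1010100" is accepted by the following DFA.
Processing string "1010100":
  q0 --1--> q5
  q5 --0--> q5
  q5 --1--> q2
  q2 --0--> q2
  q2 --1--> q3
  q3 --0--> q0
  q0 --0--> q4
Final state: q4
Accept states: {q0, q1, q4, q5}
Yes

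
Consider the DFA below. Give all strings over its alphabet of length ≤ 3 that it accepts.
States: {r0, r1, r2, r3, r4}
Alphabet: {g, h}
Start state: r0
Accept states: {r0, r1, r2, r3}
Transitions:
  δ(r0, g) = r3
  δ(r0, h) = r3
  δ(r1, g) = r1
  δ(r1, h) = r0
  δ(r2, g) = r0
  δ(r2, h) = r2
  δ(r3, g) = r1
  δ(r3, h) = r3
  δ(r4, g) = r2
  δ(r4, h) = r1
ε, g, h, gg, gh, hg, hh, ggg, ggh, ghg, ghh, hgg, hgh, hhg, hhh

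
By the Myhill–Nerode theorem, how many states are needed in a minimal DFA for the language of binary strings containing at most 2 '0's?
By Myhill–Nerode, count the distinguishable equivalence classes: 4 classes — having seen 0, 1, 2, or >2 copies of '0'; counts 0 through 2 are accepting and >2 is dead.
4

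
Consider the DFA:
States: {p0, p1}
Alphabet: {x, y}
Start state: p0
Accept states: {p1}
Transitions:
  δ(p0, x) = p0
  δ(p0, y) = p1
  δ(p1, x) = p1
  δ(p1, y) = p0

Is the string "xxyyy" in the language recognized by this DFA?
Processing string "xxyyy":
  p0 --x--> p0
  p0 --x--> p0
  p0 --y--> p1
  p1 --y--> p0
  p0 --y--> p1
Final state: p1
Accept states: {p1}
Yes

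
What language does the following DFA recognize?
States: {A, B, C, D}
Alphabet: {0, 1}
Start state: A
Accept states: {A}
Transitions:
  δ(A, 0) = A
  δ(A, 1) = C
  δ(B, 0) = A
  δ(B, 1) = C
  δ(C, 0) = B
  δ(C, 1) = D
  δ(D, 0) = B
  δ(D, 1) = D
Testing a few strings:
  '101' → reject
  '00' → accept
  '0100' → accept
  '001' → reject
State roles: A=value ≡ 0 (mod 4); B=value ≡ 2 (mod 4); C=value ≡ 1 (mod 4); D=value ≡ 3 (mod 4)
All binary strings representing a multiple of 4 (read in base 2; leading zeros allowed and ε counts as 0)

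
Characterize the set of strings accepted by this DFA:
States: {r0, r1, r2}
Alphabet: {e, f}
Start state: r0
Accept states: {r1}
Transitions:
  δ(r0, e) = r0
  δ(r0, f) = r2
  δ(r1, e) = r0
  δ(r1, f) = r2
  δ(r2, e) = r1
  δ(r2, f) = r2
Testing a few strings:
  'ffef' → reject
  'e' → reject
  'ffff' → reject
  'efe' → accept
State roles: r0=no suffix match; r1=suffix is fe; r2=one trailing f
All strings over {e,f} ending with fe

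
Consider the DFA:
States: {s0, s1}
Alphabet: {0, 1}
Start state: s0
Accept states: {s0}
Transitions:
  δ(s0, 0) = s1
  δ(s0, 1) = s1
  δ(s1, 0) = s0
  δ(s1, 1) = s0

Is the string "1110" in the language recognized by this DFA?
Processing string "1110":
  s0 --1--> s1
  s1 --1--> s0
  s0 --1--> s1
  s1 --0--> s0
Final state: s0
Accept states: {s0}
Yes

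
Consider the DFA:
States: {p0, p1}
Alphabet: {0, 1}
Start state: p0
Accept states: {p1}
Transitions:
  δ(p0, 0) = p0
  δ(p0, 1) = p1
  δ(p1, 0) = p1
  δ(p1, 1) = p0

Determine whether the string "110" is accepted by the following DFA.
Processing string "110":
  p0 --1--> p1
  p1 --1--> p0
  p0 --0--> p0
Final state: p0
Accept states: {p1}
No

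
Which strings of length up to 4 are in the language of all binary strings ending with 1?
1, 01, 11, 001, 011, 101, 111, 0001, 0011, 0101, 0111, 1001, 1011, 1101, 1111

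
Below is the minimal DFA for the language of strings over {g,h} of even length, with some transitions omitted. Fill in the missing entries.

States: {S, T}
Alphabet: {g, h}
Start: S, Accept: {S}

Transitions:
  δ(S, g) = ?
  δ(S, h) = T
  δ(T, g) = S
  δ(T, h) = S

From the language and accept set, identify what each state tracks — S: even length so far; T: odd length so far.
Each missing δ(q, a) is the state matching the new tracked value after reading a.
δ(S, g) = T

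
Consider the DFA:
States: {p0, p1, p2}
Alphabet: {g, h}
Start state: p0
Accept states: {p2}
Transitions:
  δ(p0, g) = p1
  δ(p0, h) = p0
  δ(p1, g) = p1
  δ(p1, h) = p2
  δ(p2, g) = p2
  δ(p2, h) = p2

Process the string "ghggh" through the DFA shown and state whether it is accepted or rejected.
Processing string "ghggh":
  p0 --g--> p1
  p1 --h--> p2
  p2 --g--> p2
  p2 --g--> p2
  p2 --h--> p2
Final state: p2
Accept states: {p2}
Yes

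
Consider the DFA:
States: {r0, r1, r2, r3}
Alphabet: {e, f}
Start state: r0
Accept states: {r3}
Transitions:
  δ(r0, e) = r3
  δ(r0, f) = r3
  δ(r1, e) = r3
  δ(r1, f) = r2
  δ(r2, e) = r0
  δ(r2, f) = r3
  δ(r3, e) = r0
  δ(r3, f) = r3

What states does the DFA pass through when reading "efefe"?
read 'e': r0 → r3
  read 'f': r3 → r3
  read 'e': r3 → r0
  read 'f': r0 → r3
  read 'e': r3 → r0
r0 -> r3 -> r3 -> r0 -> r3 -> r0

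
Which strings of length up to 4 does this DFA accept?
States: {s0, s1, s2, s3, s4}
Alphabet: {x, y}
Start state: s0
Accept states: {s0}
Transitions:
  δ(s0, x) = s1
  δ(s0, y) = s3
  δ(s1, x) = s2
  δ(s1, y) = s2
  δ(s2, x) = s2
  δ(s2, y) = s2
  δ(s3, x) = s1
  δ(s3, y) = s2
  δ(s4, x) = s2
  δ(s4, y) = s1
ε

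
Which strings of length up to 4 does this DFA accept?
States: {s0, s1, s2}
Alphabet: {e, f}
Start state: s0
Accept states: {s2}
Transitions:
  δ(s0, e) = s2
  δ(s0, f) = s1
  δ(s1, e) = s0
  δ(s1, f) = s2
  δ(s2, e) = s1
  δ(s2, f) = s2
e, ef, ff, eef, eff, fee, fff, eeee, eeff, efef, efff, feef, feff, ffef, ffff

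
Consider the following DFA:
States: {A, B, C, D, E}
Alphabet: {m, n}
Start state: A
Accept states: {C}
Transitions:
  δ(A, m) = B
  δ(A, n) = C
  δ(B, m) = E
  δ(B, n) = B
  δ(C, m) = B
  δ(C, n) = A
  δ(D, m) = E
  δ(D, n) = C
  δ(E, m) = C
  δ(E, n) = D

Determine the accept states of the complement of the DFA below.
Complement accept states = All states \ Original accept states
= {A, B, C, D, E} \ {C}
{A, B, D, E}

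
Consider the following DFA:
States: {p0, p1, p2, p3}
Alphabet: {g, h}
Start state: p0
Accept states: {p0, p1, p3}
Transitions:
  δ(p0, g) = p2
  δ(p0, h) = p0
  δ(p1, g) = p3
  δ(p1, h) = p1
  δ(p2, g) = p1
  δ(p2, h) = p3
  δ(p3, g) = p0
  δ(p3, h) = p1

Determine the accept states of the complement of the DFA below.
Complement accept states = All states \ Original accept states
= {p0, p1, p2, p3} \ {p0, p1, p3}
{p2}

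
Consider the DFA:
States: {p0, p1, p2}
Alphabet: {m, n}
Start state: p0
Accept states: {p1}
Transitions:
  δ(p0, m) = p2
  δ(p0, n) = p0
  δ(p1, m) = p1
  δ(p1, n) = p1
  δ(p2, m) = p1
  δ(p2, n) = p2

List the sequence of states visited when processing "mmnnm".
read 'm': p0 → p2
  read 'm': p2 → p1
  read 'n': p1 → p1
  read 'n': p1 → p1
  read 'm': p1 → p1
p0 -> p2 -> p1 -> p1 -> p1 -> p1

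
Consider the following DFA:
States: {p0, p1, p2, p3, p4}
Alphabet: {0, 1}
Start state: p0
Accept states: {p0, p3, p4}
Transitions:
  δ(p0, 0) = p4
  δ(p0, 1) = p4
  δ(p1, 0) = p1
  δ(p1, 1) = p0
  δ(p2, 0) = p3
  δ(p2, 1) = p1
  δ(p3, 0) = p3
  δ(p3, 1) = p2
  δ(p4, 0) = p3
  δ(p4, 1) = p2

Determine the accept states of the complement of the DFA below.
Complement accept states = All states \ Original accept states
= {p0, p1, p2, p3, p4} \ {p0, p3, p4}
{p1, p2}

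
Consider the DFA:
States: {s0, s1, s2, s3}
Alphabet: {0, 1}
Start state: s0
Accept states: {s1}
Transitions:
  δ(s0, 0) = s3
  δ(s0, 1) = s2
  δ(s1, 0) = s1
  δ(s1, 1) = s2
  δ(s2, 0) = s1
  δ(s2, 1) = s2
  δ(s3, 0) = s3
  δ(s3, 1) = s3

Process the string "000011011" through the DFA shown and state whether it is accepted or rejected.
Processing string "000011011":
  s0 --0--> s3
  s3 --0--> s3
  s3 --0--> s3
  s3 --0--> s3
  s3 --1--> s3
  s3 --1--> s3
  s3 --0--> s3
  s3 --1--> s3
  s3 --1--> s3
Final state: s3
Accept states: {s1}
No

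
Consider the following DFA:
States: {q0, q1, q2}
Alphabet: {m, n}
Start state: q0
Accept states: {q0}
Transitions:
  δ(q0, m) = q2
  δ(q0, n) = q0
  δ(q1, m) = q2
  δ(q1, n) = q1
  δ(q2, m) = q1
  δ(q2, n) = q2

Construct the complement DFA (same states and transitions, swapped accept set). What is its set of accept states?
Complement accept states = All states \ Original accept states
= {q0, q1, q2} \ {q0}
{q1, q2}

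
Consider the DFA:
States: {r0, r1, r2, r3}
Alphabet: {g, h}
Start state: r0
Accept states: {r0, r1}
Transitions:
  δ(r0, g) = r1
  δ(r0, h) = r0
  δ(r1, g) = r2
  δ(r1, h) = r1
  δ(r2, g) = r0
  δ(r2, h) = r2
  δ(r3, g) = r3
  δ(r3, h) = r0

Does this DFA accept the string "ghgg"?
Processing string "ghgg":
  r0 --g--> r1
  r1 --h--> r1
  r1 --g--> r2
  r2 --g--> r0
Final state: r0
Accept states: {r0, r1}
Yes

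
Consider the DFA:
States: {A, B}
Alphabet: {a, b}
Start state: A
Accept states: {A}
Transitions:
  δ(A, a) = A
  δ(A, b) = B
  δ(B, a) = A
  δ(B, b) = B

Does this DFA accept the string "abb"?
Processing string "abb":
  A --a--> A
  A --b--> B
  B --b--> B
Final state: B
Accept states: {A}
No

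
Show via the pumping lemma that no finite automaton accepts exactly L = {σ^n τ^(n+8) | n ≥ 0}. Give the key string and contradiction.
Assume L is regular with pumping length p. Idea: pumping the σ-block breaks the fixed offset of 8.
Choose s = σ^p τ^(p+8) ∈ L. By the pumping lemma, s = xyz with |xy| ≤ p, |y| > 0, so y = σ^k with k ≥ 1. Then xy²z = σ^(p+k) τ^(p+8). For this to be in L we would need p+8 = (p+k)+8, i.e. k = 0, contradicting k ≥ 1. So xy²z ∉ L.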